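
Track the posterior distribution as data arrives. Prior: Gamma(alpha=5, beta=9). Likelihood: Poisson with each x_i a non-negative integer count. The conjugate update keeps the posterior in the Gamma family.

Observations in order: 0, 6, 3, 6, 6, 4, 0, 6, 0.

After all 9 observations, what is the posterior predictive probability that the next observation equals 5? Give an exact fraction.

obs 1: x=0 → posterior Gamma(5, 10)
obs 2: x=6 → posterior Gamma(11, 11)
obs 3: x=3 → posterior Gamma(14, 12)
obs 4: x=6 → posterior Gamma(20, 13)
obs 5: x=6 → posterior Gamma(26, 14)
obs 6: x=4 → posterior Gamma(30, 15)
obs 7: x=0 → posterior Gamma(30, 16)
obs 8: x=6 → posterior Gamma(36, 17)
obs 9: x=0 → posterior Gamma(36, 18)

53615178538110204494161489015955446346335421202432/1413006104539009638843035501053457425807904438071201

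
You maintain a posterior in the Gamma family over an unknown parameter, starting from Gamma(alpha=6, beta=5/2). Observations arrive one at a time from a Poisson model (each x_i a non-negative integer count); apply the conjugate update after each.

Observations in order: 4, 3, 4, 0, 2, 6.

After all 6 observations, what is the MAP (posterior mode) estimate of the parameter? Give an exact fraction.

obs 1: x=4 → posterior Gamma(10, 7/2)
obs 2: x=3 → posterior Gamma(13, 9/2)
obs 3: x=4 → posterior Gamma(17, 11/2)
obs 4: x=0 → posterior Gamma(17, 13/2)
obs 5: x=2 → posterior Gamma(19, 15/2)
obs 6: x=6 → posterior Gamma(25, 17/2)

48/17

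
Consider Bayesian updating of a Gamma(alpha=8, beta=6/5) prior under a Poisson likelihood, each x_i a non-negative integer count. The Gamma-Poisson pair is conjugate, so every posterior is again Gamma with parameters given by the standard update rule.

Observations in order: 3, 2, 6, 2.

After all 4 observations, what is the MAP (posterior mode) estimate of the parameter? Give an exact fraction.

obs 1: x=3 → posterior Gamma(11, 11/5)
obs 2: x=2 → posterior Gamma(13, 16/5)
obs 3: x=6 → posterior Gamma(19, 21/5)
obs 4: x=2 → posterior Gamma(21, 26/5)

50/13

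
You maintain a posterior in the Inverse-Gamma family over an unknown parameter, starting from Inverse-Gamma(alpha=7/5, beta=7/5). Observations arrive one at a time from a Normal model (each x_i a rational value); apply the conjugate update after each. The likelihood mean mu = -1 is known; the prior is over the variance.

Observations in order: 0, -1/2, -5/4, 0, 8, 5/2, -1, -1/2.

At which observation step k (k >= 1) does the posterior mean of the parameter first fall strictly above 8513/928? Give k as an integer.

obs 1: x=0 → posterior Inverse-Gamma(19/10, 19/10)
obs 2: x=-1/2 → posterior Inverse-Gamma(12/5, 81/40)
obs 3: x=-5/4 → posterior Inverse-Gamma(29/10, 329/160)
obs 4: x=0 → posterior Inverse-Gamma(17/5, 409/160)
obs 5: x=8 → posterior Inverse-Gamma(39/10, 6889/160)
obs 6: x=5/2 → posterior Inverse-Gamma(22/5, 7869/160)
obs 7: x=-1 → posterior Inverse-Gamma(49/10, 7869/160)
obs 8: x=-1/2 → posterior Inverse-Gamma(27/5, 7889/160)

k = 5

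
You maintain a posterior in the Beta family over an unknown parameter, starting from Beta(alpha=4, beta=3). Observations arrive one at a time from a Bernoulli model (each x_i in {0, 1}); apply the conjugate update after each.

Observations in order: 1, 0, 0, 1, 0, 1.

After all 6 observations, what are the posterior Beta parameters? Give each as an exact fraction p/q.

alpha=7, beta=6

obs 1: x=1 → posterior Beta(5, 3)
obs 2: x=0 → posterior Beta(5, 4)
obs 3: x=0 → posterior Beta(5, 5)
obs 4: x=1 → posterior Beta(6, 5)
obs 5: x=0 → posterior Beta(6, 6)
obs 6: x=1 → posterior Beta(7, 6)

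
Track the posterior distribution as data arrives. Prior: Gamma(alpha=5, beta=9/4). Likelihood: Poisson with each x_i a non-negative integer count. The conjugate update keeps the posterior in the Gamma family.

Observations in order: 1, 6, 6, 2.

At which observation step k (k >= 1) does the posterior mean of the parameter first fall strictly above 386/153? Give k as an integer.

k = 2

obs 1: x=1 → posterior Gamma(6, 13/4)
obs 2: x=6 → posterior Gamma(12, 17/4)
obs 3: x=6 → posterior Gamma(18, 21/4)
obs 4: x=2 → posterior Gamma(20, 25/4)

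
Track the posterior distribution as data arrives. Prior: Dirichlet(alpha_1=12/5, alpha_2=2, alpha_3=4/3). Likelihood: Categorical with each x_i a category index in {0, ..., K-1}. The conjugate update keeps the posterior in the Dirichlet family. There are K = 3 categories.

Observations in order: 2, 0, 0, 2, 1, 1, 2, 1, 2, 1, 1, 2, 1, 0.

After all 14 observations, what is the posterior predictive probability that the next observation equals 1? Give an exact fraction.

15/37

obs 1: x=2 → posterior Dirichlet(12/5, 2, 7/3)
obs 2: x=0 → posterior Dirichlet(17/5, 2, 7/3)
obs 3: x=0 → posterior Dirichlet(22/5, 2, 7/3)
obs 4: x=2 → posterior Dirichlet(22/5, 2, 10/3)
obs 5: x=1 → posterior Dirichlet(22/5, 3, 10/3)
obs 6: x=1 → posterior Dirichlet(22/5, 4, 10/3)
obs 7: x=2 → posterior Dirichlet(22/5, 4, 13/3)
obs 8: x=1 → posterior Dirichlet(22/5, 5, 13/3)
obs 9: x=2 → posterior Dirichlet(22/5, 5, 16/3)
obs 10: x=1 → posterior Dirichlet(22/5, 6, 16/3)
obs 11: x=1 → posterior Dirichlet(22/5, 7, 16/3)
obs 12: x=2 → posterior Dirichlet(22/5, 7, 19/3)
obs 13: x=1 → posterior Dirichlet(22/5, 8, 19/3)
obs 14: x=0 → posterior Dirichlet(27/5, 8, 19/3)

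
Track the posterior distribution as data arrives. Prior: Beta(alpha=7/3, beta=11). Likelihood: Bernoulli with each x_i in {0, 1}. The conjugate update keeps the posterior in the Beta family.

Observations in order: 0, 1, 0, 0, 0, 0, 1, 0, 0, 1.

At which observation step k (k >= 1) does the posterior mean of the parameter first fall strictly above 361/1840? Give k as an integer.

k = 2

obs 1: x=0 → posterior Beta(7/3, 12)
obs 2: x=1 → posterior Beta(10/3, 12)
obs 3: x=0 → posterior Beta(10/3, 13)
obs 4: x=0 → posterior Beta(10/3, 14)
obs 5: x=0 → posterior Beta(10/3, 15)
obs 6: x=0 → posterior Beta(10/3, 16)
obs 7: x=1 → posterior Beta(13/3, 16)
obs 8: x=0 → posterior Beta(13/3, 17)
obs 9: x=0 → posterior Beta(13/3, 18)
obs 10: x=1 → posterior Beta(16/3, 18)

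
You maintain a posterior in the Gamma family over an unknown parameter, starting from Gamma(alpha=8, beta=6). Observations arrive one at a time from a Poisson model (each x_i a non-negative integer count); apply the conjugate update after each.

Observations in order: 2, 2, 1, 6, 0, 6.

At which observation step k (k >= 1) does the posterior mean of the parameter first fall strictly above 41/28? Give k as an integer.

obs 1: x=2 → posterior Gamma(10, 7)
obs 2: x=2 → posterior Gamma(12, 8)
obs 3: x=1 → posterior Gamma(13, 9)
obs 4: x=6 → posterior Gamma(19, 10)
obs 5: x=0 → posterior Gamma(19, 11)
obs 6: x=6 → posterior Gamma(25, 12)

k = 2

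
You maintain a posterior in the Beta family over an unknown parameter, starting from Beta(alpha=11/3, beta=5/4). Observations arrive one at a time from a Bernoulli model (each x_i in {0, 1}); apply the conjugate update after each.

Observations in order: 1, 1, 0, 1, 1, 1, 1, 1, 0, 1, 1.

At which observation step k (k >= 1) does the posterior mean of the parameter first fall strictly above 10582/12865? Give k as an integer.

obs 1: x=1 → posterior Beta(14/3, 5/4)
obs 2: x=1 → posterior Beta(17/3, 5/4)
obs 3: x=0 → posterior Beta(17/3, 9/4)
obs 4: x=1 → posterior Beta(20/3, 9/4)
obs 5: x=1 → posterior Beta(23/3, 9/4)
obs 6: x=1 → posterior Beta(26/3, 9/4)
obs 7: x=1 → posterior Beta(29/3, 9/4)
obs 8: x=1 → posterior Beta(32/3, 9/4)
obs 9: x=0 → posterior Beta(32/3, 13/4)
obs 10: x=1 → posterior Beta(35/3, 13/4)
obs 11: x=1 → posterior Beta(38/3, 13/4)

k = 8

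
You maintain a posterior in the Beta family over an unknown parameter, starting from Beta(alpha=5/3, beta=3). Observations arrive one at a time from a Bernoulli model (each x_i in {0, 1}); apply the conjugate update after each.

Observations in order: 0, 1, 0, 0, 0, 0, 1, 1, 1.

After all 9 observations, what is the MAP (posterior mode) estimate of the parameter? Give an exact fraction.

obs 1: x=0 → posterior Beta(5/3, 4)
obs 2: x=1 → posterior Beta(8/3, 4)
obs 3: x=0 → posterior Beta(8/3, 5)
obs 4: x=0 → posterior Beta(8/3, 6)
obs 5: x=0 → posterior Beta(8/3, 7)
obs 6: x=0 → posterior Beta(8/3, 8)
obs 7: x=1 → posterior Beta(11/3, 8)
obs 8: x=1 → posterior Beta(14/3, 8)
obs 9: x=1 → posterior Beta(17/3, 8)

2/5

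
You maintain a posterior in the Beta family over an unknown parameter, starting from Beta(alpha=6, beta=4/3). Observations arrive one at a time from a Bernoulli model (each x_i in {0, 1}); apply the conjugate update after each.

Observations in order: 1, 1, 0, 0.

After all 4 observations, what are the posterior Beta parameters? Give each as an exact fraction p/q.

obs 1: x=1 → posterior Beta(7, 4/3)
obs 2: x=1 → posterior Beta(8, 4/3)
obs 3: x=0 → posterior Beta(8, 7/3)
obs 4: x=0 → posterior Beta(8, 10/3)

alpha=8, beta=10/3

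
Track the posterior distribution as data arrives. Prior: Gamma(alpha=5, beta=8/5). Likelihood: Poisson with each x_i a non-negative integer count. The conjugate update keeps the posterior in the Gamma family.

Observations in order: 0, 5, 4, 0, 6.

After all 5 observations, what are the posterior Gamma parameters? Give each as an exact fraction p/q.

alpha=20, beta=33/5

obs 1: x=0 → posterior Gamma(5, 13/5)
obs 2: x=5 → posterior Gamma(10, 18/5)
obs 3: x=4 → posterior Gamma(14, 23/5)
obs 4: x=0 → posterior Gamma(14, 28/5)
obs 5: x=6 → posterior Gamma(20, 33/5)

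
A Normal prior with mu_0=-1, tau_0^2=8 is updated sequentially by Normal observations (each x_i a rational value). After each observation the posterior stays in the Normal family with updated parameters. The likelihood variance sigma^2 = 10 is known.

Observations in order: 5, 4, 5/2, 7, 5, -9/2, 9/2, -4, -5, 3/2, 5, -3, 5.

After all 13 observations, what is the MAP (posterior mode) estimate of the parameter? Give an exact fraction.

29/19

obs 1: x=5 → posterior Normal(5/3, 40/9)
obs 2: x=4 → posterior Normal(31/13, 40/13)
obs 3: x=5/2 → posterior Normal(41/17, 40/17)
obs 4: x=7 → posterior Normal(23/7, 40/21)
obs 5: x=5 → posterior Normal(89/25, 8/5)
obs 6: x=-9/2 → posterior Normal(71/29, 40/29)
obs 7: x=9/2 → posterior Normal(89/33, 40/33)
obs 8: x=-4 → posterior Normal(73/37, 40/37)
obs 9: x=-5 → posterior Normal(53/41, 40/41)
obs 10: x=3/2 → posterior Normal(59/45, 8/9)
obs 11: x=5 → posterior Normal(79/49, 40/49)
obs 12: x=-3 → posterior Normal(67/53, 40/53)
obs 13: x=5 → posterior Normal(29/19, 40/57)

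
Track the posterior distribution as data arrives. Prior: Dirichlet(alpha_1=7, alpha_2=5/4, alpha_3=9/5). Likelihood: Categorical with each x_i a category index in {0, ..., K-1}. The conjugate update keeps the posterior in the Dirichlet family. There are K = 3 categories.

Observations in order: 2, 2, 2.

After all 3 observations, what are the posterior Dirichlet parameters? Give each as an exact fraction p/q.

alpha_1=7, alpha_2=5/4, alpha_3=24/5

obs 1: x=2 → posterior Dirichlet(7, 5/4, 14/5)
obs 2: x=2 → posterior Dirichlet(7, 5/4, 19/5)
obs 3: x=2 → posterior Dirichlet(7, 5/4, 24/5)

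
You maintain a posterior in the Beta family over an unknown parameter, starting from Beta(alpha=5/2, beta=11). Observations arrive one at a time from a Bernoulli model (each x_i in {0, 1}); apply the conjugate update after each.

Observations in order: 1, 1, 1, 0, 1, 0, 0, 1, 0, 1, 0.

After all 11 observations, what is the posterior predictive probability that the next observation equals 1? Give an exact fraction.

obs 1: x=1 → posterior Beta(7/2, 11)
obs 2: x=1 → posterior Beta(9/2, 11)
obs 3: x=1 → posterior Beta(11/2, 11)
obs 4: x=0 → posterior Beta(11/2, 12)
obs 5: x=1 → posterior Beta(13/2, 12)
obs 6: x=0 → posterior Beta(13/2, 13)
obs 7: x=0 → posterior Beta(13/2, 14)
obs 8: x=1 → posterior Beta(15/2, 14)
obs 9: x=0 → posterior Beta(15/2, 15)
obs 10: x=1 → posterior Beta(17/2, 15)
obs 11: x=0 → posterior Beta(17/2, 16)

17/49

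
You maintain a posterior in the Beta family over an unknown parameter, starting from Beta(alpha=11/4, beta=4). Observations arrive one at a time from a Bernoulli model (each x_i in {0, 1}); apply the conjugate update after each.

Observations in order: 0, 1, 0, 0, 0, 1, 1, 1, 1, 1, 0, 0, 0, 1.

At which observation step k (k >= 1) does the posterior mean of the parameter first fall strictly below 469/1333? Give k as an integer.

k = 4

obs 1: x=0 → posterior Beta(11/4, 5)
obs 2: x=1 → posterior Beta(15/4, 5)
obs 3: x=0 → posterior Beta(15/4, 6)
obs 4: x=0 → posterior Beta(15/4, 7)
obs 5: x=0 → posterior Beta(15/4, 8)
obs 6: x=1 → posterior Beta(19/4, 8)
obs 7: x=1 → posterior Beta(23/4, 8)
obs 8: x=1 → posterior Beta(27/4, 8)
obs 9: x=1 → posterior Beta(31/4, 8)
obs 10: x=1 → posterior Beta(35/4, 8)
obs 11: x=0 → posterior Beta(35/4, 9)
obs 12: x=0 → posterior Beta(35/4, 10)
obs 13: x=0 → posterior Beta(35/4, 11)
obs 14: x=1 → posterior Beta(39/4, 11)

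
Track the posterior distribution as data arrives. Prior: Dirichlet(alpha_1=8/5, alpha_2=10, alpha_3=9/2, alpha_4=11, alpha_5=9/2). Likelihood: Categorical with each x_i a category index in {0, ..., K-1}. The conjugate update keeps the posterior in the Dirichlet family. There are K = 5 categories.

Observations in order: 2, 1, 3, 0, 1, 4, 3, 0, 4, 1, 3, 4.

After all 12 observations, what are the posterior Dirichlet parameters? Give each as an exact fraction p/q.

alpha_1=18/5, alpha_2=13, alpha_3=11/2, alpha_4=14, alpha_5=15/2

obs 1: x=2 → posterior Dirichlet(8/5, 10, 11/2, 11, 9/2)
obs 2: x=1 → posterior Dirichlet(8/5, 11, 11/2, 11, 9/2)
obs 3: x=3 → posterior Dirichlet(8/5, 11, 11/2, 12, 9/2)
obs 4: x=0 → posterior Dirichlet(13/5, 11, 11/2, 12, 9/2)
obs 5: x=1 → posterior Dirichlet(13/5, 12, 11/2, 12, 9/2)
obs 6: x=4 → posterior Dirichlet(13/5, 12, 11/2, 12, 11/2)
obs 7: x=3 → posterior Dirichlet(13/5, 12, 11/2, 13, 11/2)
obs 8: x=0 → posterior Dirichlet(18/5, 12, 11/2, 13, 11/2)
obs 9: x=4 → posterior Dirichlet(18/5, 12, 11/2, 13, 13/2)
obs 10: x=1 → posterior Dirichlet(18/5, 13, 11/2, 13, 13/2)
obs 11: x=3 → posterior Dirichlet(18/5, 13, 11/2, 14, 13/2)
obs 12: x=4 → posterior Dirichlet(18/5, 13, 11/2, 14, 15/2)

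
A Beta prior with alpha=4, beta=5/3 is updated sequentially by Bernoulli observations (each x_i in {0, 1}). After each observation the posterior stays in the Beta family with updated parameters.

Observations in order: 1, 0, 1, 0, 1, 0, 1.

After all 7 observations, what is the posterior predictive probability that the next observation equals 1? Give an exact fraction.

obs 1: x=1 → posterior Beta(5, 5/3)
obs 2: x=0 → posterior Beta(5, 8/3)
obs 3: x=1 → posterior Beta(6, 8/3)
obs 4: x=0 → posterior Beta(6, 11/3)
obs 5: x=1 → posterior Beta(7, 11/3)
obs 6: x=0 → posterior Beta(7, 14/3)
obs 7: x=1 → posterior Beta(8, 14/3)

12/19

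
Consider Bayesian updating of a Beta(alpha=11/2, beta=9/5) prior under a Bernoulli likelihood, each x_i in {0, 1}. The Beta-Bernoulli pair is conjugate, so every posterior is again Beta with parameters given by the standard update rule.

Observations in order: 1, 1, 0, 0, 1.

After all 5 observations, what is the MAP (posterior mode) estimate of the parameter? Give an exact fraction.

obs 1: x=1 → posterior Beta(13/2, 9/5)
obs 2: x=1 → posterior Beta(15/2, 9/5)
obs 3: x=0 → posterior Beta(15/2, 14/5)
obs 4: x=0 → posterior Beta(15/2, 19/5)
obs 5: x=1 → posterior Beta(17/2, 19/5)

75/103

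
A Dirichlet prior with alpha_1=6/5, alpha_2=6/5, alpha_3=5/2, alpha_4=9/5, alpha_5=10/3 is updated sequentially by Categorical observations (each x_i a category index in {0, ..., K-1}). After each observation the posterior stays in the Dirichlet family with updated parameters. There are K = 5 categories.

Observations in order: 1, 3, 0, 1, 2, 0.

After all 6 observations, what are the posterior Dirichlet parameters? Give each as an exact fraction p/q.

obs 1: x=1 → posterior Dirichlet(6/5, 11/5, 5/2, 9/5, 10/3)
obs 2: x=3 → posterior Dirichlet(6/5, 11/5, 5/2, 14/5, 10/3)
obs 3: x=0 → posterior Dirichlet(11/5, 11/5, 5/2, 14/5, 10/3)
obs 4: x=1 → posterior Dirichlet(11/5, 16/5, 5/2, 14/5, 10/3)
obs 5: x=2 → posterior Dirichlet(11/5, 16/5, 7/2, 14/5, 10/3)
obs 6: x=0 → posterior Dirichlet(16/5, 16/5, 7/2, 14/5, 10/3)

alpha_1=16/5, alpha_2=16/5, alpha_3=7/2, alpha_4=14/5, alpha_5=10/3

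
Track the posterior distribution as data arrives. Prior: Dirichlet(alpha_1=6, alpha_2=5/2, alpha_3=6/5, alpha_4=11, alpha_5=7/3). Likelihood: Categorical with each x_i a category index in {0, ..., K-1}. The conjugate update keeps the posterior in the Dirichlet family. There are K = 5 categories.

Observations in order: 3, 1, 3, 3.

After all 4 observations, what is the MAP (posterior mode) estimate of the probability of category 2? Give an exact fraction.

obs 1: x=3 → posterior Dirichlet(6, 5/2, 6/5, 12, 7/3)
obs 2: x=1 → posterior Dirichlet(6, 7/2, 6/5, 12, 7/3)
obs 3: x=3 → posterior Dirichlet(6, 7/2, 6/5, 13, 7/3)
obs 4: x=3 → posterior Dirichlet(6, 7/2, 6/5, 14, 7/3)

6/661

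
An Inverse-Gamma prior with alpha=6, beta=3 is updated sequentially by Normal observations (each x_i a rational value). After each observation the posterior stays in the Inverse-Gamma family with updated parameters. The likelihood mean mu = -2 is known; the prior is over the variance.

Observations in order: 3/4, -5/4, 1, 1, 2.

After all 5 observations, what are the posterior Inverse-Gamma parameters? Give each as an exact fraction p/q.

alpha=17/2, beta=385/16

obs 1: x=3/4 → posterior Inverse-Gamma(13/2, 217/32)
obs 2: x=-5/4 → posterior Inverse-Gamma(7, 113/16)
obs 3: x=1 → posterior Inverse-Gamma(15/2, 185/16)
obs 4: x=1 → posterior Inverse-Gamma(8, 257/16)
obs 5: x=2 → posterior Inverse-Gamma(17/2, 385/16)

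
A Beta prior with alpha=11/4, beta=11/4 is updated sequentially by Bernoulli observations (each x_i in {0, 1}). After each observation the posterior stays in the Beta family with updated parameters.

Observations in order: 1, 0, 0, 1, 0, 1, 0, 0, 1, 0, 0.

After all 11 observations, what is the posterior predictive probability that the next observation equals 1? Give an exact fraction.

9/22

obs 1: x=1 → posterior Beta(15/4, 11/4)
obs 2: x=0 → posterior Beta(15/4, 15/4)
obs 3: x=0 → posterior Beta(15/4, 19/4)
obs 4: x=1 → posterior Beta(19/4, 19/4)
obs 5: x=0 → posterior Beta(19/4, 23/4)
obs 6: x=1 → posterior Beta(23/4, 23/4)
obs 7: x=0 → posterior Beta(23/4, 27/4)
obs 8: x=0 → posterior Beta(23/4, 31/4)
obs 9: x=1 → posterior Beta(27/4, 31/4)
obs 10: x=0 → posterior Beta(27/4, 35/4)
obs 11: x=0 → posterior Beta(27/4, 39/4)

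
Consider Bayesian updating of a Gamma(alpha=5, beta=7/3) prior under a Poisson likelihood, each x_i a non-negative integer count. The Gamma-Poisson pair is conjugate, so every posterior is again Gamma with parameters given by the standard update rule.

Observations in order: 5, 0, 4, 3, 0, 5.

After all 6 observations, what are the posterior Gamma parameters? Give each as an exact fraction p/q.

obs 1: x=5 → posterior Gamma(10, 10/3)
obs 2: x=0 → posterior Gamma(10, 13/3)
obs 3: x=4 → posterior Gamma(14, 16/3)
obs 4: x=3 → posterior Gamma(17, 19/3)
obs 5: x=0 → posterior Gamma(17, 22/3)
obs 6: x=5 → posterior Gamma(22, 25/3)

alpha=22, beta=25/3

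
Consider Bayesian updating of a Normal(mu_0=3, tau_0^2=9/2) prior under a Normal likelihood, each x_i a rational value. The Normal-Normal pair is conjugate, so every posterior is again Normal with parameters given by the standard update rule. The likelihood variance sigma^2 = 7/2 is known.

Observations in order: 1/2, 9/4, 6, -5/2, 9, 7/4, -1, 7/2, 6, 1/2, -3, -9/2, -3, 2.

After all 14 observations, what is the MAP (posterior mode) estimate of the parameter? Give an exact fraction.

obs 1: x=1/2 → posterior Normal(51/32, 63/32)
obs 2: x=9/4 → posterior Normal(183/100, 63/50)
obs 3: x=6 → posterior Normal(399/136, 63/68)
obs 4: x=-5/2 → posterior Normal(309/172, 63/86)
obs 5: x=9 → posterior Normal(633/208, 63/104)
obs 6: x=7/4 → posterior Normal(174/61, 63/122)
obs 7: x=-1 → posterior Normal(33/14, 9/20)
obs 8: x=7/2 → posterior Normal(393/158, 63/158)
obs 9: x=6 → posterior Normal(501/176, 63/176)
obs 10: x=1/2 → posterior Normal(255/97, 63/194)
obs 11: x=-3 → posterior Normal(114/53, 63/212)
obs 12: x=-9/2 → posterior Normal(75/46, 63/230)
obs 13: x=-3 → posterior Normal(321/248, 63/248)
obs 14: x=2 → posterior Normal(51/38, 9/38)

51/38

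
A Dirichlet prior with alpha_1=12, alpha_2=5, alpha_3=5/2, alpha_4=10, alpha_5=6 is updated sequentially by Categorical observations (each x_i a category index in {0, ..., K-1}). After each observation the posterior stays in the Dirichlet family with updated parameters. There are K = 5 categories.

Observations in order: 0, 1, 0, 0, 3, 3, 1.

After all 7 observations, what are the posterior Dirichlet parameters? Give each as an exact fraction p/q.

alpha_1=15, alpha_2=7, alpha_3=5/2, alpha_4=12, alpha_5=6

obs 1: x=0 → posterior Dirichlet(13, 5, 5/2, 10, 6)
obs 2: x=1 → posterior Dirichlet(13, 6, 5/2, 10, 6)
obs 3: x=0 → posterior Dirichlet(14, 6, 5/2, 10, 6)
obs 4: x=0 → posterior Dirichlet(15, 6, 5/2, 10, 6)
obs 5: x=3 → posterior Dirichlet(15, 6, 5/2, 11, 6)
obs 6: x=3 → posterior Dirichlet(15, 6, 5/2, 12, 6)
obs 7: x=1 → posterior Dirichlet(15, 7, 5/2, 12, 6)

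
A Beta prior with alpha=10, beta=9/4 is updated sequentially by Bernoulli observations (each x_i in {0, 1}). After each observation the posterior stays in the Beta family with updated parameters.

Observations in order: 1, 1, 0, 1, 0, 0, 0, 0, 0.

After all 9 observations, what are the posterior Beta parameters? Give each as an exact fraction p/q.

obs 1: x=1 → posterior Beta(11, 9/4)
obs 2: x=1 → posterior Beta(12, 9/4)
obs 3: x=0 → posterior Beta(12, 13/4)
obs 4: x=1 → posterior Beta(13, 13/4)
obs 5: x=0 → posterior Beta(13, 17/4)
obs 6: x=0 → posterior Beta(13, 21/4)
obs 7: x=0 → posterior Beta(13, 25/4)
obs 8: x=0 → posterior Beta(13, 29/4)
obs 9: x=0 → posterior Beta(13, 33/4)

alpha=13, beta=33/4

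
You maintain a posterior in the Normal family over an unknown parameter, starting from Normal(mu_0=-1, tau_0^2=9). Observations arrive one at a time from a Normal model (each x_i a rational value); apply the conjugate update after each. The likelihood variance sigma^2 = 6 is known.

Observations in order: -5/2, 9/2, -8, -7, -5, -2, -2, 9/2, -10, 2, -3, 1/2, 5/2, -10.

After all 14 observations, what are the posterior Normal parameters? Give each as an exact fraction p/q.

obs 1: x=-5/2 → posterior Normal(-19/10, 18/5)
obs 2: x=9/2 → posterior Normal(1/2, 9/4)
obs 3: x=-8 → posterior Normal(-20/11, 18/11)
obs 4: x=-7 → posterior Normal(-41/14, 9/7)
obs 5: x=-5 → posterior Normal(-56/17, 18/17)
obs 6: x=-2 → posterior Normal(-31/10, 9/10)
obs 7: x=-2 → posterior Normal(-68/23, 18/23)
obs 8: x=9/2 → posterior Normal(-109/52, 9/13)
obs 9: x=-10 → posterior Normal(-169/58, 18/29)
obs 10: x=2 → posterior Normal(-157/64, 9/16)
obs 11: x=-3 → posterior Normal(-5/2, 18/35)
obs 12: x=1/2 → posterior Normal(-43/19, 9/19)
obs 13: x=5/2 → posterior Normal(-157/82, 18/41)
obs 14: x=-10 → posterior Normal(-217/88, 9/22)

mu_0=-217/88, tau_0^2=9/22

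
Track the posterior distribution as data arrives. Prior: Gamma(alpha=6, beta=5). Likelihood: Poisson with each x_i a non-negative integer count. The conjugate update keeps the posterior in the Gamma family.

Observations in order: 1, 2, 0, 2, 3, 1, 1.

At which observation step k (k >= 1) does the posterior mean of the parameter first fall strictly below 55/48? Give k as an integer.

k = 3

obs 1: x=1 → posterior Gamma(7, 6)
obs 2: x=2 → posterior Gamma(9, 7)
obs 3: x=0 → posterior Gamma(9, 8)
obs 4: x=2 → posterior Gamma(11, 9)
obs 5: x=3 → posterior Gamma(14, 10)
obs 6: x=1 → posterior Gamma(15, 11)
obs 7: x=1 → posterior Gamma(16, 12)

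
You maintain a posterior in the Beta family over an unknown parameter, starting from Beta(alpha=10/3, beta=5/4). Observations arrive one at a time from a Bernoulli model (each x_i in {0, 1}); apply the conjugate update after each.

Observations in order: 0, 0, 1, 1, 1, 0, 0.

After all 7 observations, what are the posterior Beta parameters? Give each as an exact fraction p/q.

alpha=19/3, beta=21/4

obs 1: x=0 → posterior Beta(10/3, 9/4)
obs 2: x=0 → posterior Beta(10/3, 13/4)
obs 3: x=1 → posterior Beta(13/3, 13/4)
obs 4: x=1 → posterior Beta(16/3, 13/4)
obs 5: x=1 → posterior Beta(19/3, 13/4)
obs 6: x=0 → posterior Beta(19/3, 17/4)
obs 7: x=0 → posterior Beta(19/3, 21/4)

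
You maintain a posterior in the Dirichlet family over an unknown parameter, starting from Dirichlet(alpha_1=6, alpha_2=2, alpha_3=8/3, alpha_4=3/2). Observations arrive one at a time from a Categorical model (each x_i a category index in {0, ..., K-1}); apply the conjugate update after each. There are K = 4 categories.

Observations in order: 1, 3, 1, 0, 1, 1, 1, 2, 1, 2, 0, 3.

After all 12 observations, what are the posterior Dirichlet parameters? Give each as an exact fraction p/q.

obs 1: x=1 → posterior Dirichlet(6, 3, 8/3, 3/2)
obs 2: x=3 → posterior Dirichlet(6, 3, 8/3, 5/2)
obs 3: x=1 → posterior Dirichlet(6, 4, 8/3, 5/2)
obs 4: x=0 → posterior Dirichlet(7, 4, 8/3, 5/2)
obs 5: x=1 → posterior Dirichlet(7, 5, 8/3, 5/2)
obs 6: x=1 → posterior Dirichlet(7, 6, 8/3, 5/2)
obs 7: x=1 → posterior Dirichlet(7, 7, 8/3, 5/2)
obs 8: x=2 → posterior Dirichlet(7, 7, 11/3, 5/2)
obs 9: x=1 → posterior Dirichlet(7, 8, 11/3, 5/2)
obs 10: x=2 → posterior Dirichlet(7, 8, 14/3, 5/2)
obs 11: x=0 → posterior Dirichlet(8, 8, 14/3, 5/2)
obs 12: x=3 → posterior Dirichlet(8, 8, 14/3, 7/2)

alpha_1=8, alpha_2=8, alpha_3=14/3, alpha_4=7/2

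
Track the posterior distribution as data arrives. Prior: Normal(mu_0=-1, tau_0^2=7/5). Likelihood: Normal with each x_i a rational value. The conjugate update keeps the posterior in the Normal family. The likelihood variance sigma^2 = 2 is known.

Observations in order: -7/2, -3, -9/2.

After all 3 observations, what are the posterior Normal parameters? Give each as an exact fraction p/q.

mu_0=-87/31, tau_0^2=14/31

obs 1: x=-7/2 → posterior Normal(-69/34, 14/17)
obs 2: x=-3 → posterior Normal(-37/16, 7/12)
obs 3: x=-9/2 → posterior Normal(-87/31, 14/31)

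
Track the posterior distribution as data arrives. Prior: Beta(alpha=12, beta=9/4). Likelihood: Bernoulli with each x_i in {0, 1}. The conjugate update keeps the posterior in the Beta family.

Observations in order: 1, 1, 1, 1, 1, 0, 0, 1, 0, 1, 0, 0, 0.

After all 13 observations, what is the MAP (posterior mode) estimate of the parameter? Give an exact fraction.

72/101

obs 1: x=1 → posterior Beta(13, 9/4)
obs 2: x=1 → posterior Beta(14, 9/4)
obs 3: x=1 → posterior Beta(15, 9/4)
obs 4: x=1 → posterior Beta(16, 9/4)
obs 5: x=1 → posterior Beta(17, 9/4)
obs 6: x=0 → posterior Beta(17, 13/4)
obs 7: x=0 → posterior Beta(17, 17/4)
obs 8: x=1 → posterior Beta(18, 17/4)
obs 9: x=0 → posterior Beta(18, 21/4)
obs 10: x=1 → posterior Beta(19, 21/4)
obs 11: x=0 → posterior Beta(19, 25/4)
obs 12: x=0 → posterior Beta(19, 29/4)
obs 13: x=0 → posterior Beta(19, 33/4)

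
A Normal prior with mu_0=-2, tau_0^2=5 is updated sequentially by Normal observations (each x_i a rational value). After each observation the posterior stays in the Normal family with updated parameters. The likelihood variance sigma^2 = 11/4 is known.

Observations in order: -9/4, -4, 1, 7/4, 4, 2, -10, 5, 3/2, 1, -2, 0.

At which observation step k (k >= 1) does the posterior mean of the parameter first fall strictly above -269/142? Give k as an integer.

obs 1: x=-9/4 → posterior Normal(-67/31, 55/31)
obs 2: x=-4 → posterior Normal(-49/17, 55/51)
obs 3: x=1 → posterior Normal(-127/71, 55/71)
obs 4: x=7/4 → posterior Normal(-92/91, 55/91)
obs 5: x=4 → posterior Normal(-4/37, 55/111)
obs 6: x=2 → posterior Normal(28/131, 55/131)
obs 7: x=-10 → posterior Normal(-172/151, 55/151)
obs 8: x=5 → posterior Normal(-8/19, 55/171)
obs 9: x=3/2 → posterior Normal(-42/191, 55/191)
obs 10: x=1 → posterior Normal(-22/211, 55/211)
obs 11: x=-2 → posterior Normal(-62/231, 5/21)
obs 12: x=0 → posterior Normal(-62/251, 55/251)

k = 3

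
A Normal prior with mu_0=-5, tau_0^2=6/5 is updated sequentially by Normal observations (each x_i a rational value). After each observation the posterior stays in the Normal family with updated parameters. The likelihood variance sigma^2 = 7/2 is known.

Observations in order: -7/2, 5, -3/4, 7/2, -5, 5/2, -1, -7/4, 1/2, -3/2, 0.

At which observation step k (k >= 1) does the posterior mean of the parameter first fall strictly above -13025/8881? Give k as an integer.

obs 1: x=-7/2 → posterior Normal(-217/47, 42/47)
obs 2: x=5 → posterior Normal(-157/59, 42/59)
obs 3: x=-3/4 → posterior Normal(-166/71, 42/71)
obs 4: x=7/2 → posterior Normal(-124/83, 42/83)
obs 5: x=-5 → posterior Normal(-184/95, 42/95)
obs 6: x=5/2 → posterior Normal(-154/107, 42/107)
obs 7: x=-1 → posterior Normal(-166/119, 6/17)
obs 8: x=-7/4 → posterior Normal(-187/131, 42/131)
obs 9: x=1/2 → posterior Normal(-181/143, 42/143)
obs 10: x=-3/2 → posterior Normal(-199/155, 42/155)
obs 11: x=0 → posterior Normal(-199/167, 42/167)

k = 6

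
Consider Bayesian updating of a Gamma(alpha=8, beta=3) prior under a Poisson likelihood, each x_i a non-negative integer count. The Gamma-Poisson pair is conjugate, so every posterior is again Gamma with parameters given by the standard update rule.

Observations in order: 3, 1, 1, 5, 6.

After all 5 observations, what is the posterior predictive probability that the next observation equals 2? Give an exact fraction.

472236648286964521369600/2153693963075557766310747

obs 1: x=3 → posterior Gamma(11, 4)
obs 2: x=1 → posterior Gamma(12, 5)
obs 3: x=1 → posterior Gamma(13, 6)
obs 4: x=5 → posterior Gamma(18, 7)
obs 5: x=6 → posterior Gamma(24, 8)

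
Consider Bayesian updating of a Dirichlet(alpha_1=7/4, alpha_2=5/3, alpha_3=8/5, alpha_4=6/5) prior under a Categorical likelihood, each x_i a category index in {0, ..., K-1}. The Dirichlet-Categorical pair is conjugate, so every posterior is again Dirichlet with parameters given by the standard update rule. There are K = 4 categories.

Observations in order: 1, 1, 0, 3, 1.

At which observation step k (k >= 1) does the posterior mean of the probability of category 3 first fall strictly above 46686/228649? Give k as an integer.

k = 4

obs 1: x=1 → posterior Dirichlet(7/4, 8/3, 8/5, 6/5)
obs 2: x=1 → posterior Dirichlet(7/4, 11/3, 8/5, 6/5)
obs 3: x=0 → posterior Dirichlet(11/4, 11/3, 8/5, 6/5)
obs 4: x=3 → posterior Dirichlet(11/4, 11/3, 8/5, 11/5)
obs 5: x=1 → posterior Dirichlet(11/4, 14/3, 8/5, 11/5)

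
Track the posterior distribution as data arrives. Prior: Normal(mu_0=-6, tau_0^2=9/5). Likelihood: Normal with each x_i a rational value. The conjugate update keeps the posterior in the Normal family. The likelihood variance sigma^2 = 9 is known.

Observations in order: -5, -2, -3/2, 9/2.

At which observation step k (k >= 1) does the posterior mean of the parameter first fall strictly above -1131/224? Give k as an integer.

obs 1: x=-5 → posterior Normal(-35/6, 3/2)
obs 2: x=-2 → posterior Normal(-37/7, 9/7)
obs 3: x=-3/2 → posterior Normal(-77/16, 9/8)
obs 4: x=9/2 → posterior Normal(-34/9, 1)

k = 3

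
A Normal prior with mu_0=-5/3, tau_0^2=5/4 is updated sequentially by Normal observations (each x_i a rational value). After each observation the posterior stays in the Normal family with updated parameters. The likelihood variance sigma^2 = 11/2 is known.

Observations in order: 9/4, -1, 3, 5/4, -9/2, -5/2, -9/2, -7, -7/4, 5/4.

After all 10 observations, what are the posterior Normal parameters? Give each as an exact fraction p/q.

obs 1: x=9/4 → posterior Normal(-305/324, 55/54)
obs 2: x=-1 → posterior Normal(-365/384, 55/64)
obs 3: x=3 → posterior Normal(-5/12, 55/74)
obs 4: x=5/4 → posterior Normal(-55/252, 55/84)
obs 5: x=-9/2 → posterior Normal(-95/141, 55/94)
obs 6: x=-5/2 → posterior Normal(-265/312, 55/104)
obs 7: x=-9/2 → posterior Normal(-200/171, 55/114)
obs 8: x=-7 → posterior Normal(-305/186, 55/124)
obs 9: x=-7/4 → posterior Normal(-1325/804, 55/134)
obs 10: x=5/4 → posterior Normal(-625/432, 55/144)

mu_0=-625/432, tau_0^2=55/144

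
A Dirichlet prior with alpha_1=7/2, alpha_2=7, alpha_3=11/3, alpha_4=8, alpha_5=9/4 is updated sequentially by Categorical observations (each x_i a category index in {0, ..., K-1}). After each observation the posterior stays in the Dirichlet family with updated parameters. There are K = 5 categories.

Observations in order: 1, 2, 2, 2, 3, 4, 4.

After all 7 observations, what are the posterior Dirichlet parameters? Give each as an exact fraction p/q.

obs 1: x=1 → posterior Dirichlet(7/2, 8, 11/3, 8, 9/4)
obs 2: x=2 → posterior Dirichlet(7/2, 8, 14/3, 8, 9/4)
obs 3: x=2 → posterior Dirichlet(7/2, 8, 17/3, 8, 9/4)
obs 4: x=2 → posterior Dirichlet(7/2, 8, 20/3, 8, 9/4)
obs 5: x=3 → posterior Dirichlet(7/2, 8, 20/3, 9, 9/4)
obs 6: x=4 → posterior Dirichlet(7/2, 8, 20/3, 9, 13/4)
obs 7: x=4 → posterior Dirichlet(7/2, 8, 20/3, 9, 17/4)

alpha_1=7/2, alpha_2=8, alpha_3=20/3, alpha_4=9, alpha_5=17/4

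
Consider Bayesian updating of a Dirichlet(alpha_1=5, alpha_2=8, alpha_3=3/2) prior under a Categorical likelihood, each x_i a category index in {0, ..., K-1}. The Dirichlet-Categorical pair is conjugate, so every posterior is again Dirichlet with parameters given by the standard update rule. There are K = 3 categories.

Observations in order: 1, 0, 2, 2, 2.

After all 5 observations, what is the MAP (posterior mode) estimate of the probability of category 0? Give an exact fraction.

obs 1: x=1 → posterior Dirichlet(5, 9, 3/2)
obs 2: x=0 → posterior Dirichlet(6, 9, 3/2)
obs 3: x=2 → posterior Dirichlet(6, 9, 5/2)
obs 4: x=2 → posterior Dirichlet(6, 9, 7/2)
obs 5: x=2 → posterior Dirichlet(6, 9, 9/2)

10/33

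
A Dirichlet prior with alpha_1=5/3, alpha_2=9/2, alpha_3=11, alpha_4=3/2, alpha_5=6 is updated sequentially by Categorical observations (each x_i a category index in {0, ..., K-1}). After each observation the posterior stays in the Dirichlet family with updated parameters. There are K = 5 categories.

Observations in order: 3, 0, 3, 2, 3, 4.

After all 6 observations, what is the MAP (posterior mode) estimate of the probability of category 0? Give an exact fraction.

5/77

obs 1: x=3 → posterior Dirichlet(5/3, 9/2, 11, 5/2, 6)
obs 2: x=0 → posterior Dirichlet(8/3, 9/2, 11, 5/2, 6)
obs 3: x=3 → posterior Dirichlet(8/3, 9/2, 11, 7/2, 6)
obs 4: x=2 → posterior Dirichlet(8/3, 9/2, 12, 7/2, 6)
obs 5: x=3 → posterior Dirichlet(8/3, 9/2, 12, 9/2, 6)
obs 6: x=4 → posterior Dirichlet(8/3, 9/2, 12, 9/2, 7)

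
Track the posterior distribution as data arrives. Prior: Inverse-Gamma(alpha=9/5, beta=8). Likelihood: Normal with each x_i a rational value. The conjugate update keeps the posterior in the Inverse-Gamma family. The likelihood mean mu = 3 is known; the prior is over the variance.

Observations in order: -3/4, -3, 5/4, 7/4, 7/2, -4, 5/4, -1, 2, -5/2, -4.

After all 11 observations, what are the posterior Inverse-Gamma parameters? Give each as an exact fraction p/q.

obs 1: x=-3/4 → posterior Inverse-Gamma(23/10, 481/32)
obs 2: x=-3 → posterior Inverse-Gamma(14/5, 1057/32)
obs 3: x=5/4 → posterior Inverse-Gamma(33/10, 553/16)
obs 4: x=7/4 → posterior Inverse-Gamma(19/5, 1131/32)
obs 5: x=7/2 → posterior Inverse-Gamma(43/10, 1135/32)
obs 6: x=-4 → posterior Inverse-Gamma(24/5, 1919/32)
obs 7: x=5/4 → posterior Inverse-Gamma(53/10, 123/2)
obs 8: x=-1 → posterior Inverse-Gamma(29/5, 139/2)
obs 9: x=2 → posterior Inverse-Gamma(63/10, 70)
obs 10: x=-5/2 → posterior Inverse-Gamma(34/5, 681/8)
obs 11: x=-4 → posterior Inverse-Gamma(73/10, 877/8)

alpha=73/10, beta=877/8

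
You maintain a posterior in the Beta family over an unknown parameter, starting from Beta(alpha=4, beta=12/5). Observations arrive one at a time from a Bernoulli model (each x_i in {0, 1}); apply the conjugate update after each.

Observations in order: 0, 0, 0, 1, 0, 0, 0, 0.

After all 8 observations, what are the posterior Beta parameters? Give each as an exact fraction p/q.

alpha=5, beta=47/5

obs 1: x=0 → posterior Beta(4, 17/5)
obs 2: x=0 → posterior Beta(4, 22/5)
obs 3: x=0 → posterior Beta(4, 27/5)
obs 4: x=1 → posterior Beta(5, 27/5)
obs 5: x=0 → posterior Beta(5, 32/5)
obs 6: x=0 → posterior Beta(5, 37/5)
obs 7: x=0 → posterior Beta(5, 42/5)
obs 8: x=0 → posterior Beta(5, 47/5)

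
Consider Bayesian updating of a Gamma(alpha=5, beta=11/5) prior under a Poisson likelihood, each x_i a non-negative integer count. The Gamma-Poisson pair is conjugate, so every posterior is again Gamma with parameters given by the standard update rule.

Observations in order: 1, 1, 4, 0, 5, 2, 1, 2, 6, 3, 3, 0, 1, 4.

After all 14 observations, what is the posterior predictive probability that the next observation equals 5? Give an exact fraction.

2212997094758400411121237724109046037696381479891346690784951241564881418221084375/38139360973122971463740298087518417311351512728667985452551053652166260027360804864

obs 1: x=1 → posterior Gamma(6, 16/5)
obs 2: x=1 → posterior Gamma(7, 21/5)
obs 3: x=4 → posterior Gamma(11, 26/5)
obs 4: x=0 → posterior Gamma(11, 31/5)
obs 5: x=5 → posterior Gamma(16, 36/5)
obs 6: x=2 → posterior Gamma(18, 41/5)
obs 7: x=1 → posterior Gamma(19, 46/5)
obs 8: x=2 → posterior Gamma(21, 51/5)
obs 9: x=6 → posterior Gamma(27, 56/5)
obs 10: x=3 → posterior Gamma(30, 61/5)
obs 11: x=3 → posterior Gamma(33, 66/5)
obs 12: x=0 → posterior Gamma(33, 71/5)
obs 13: x=1 → posterior Gamma(34, 76/5)
obs 14: x=4 → posterior Gamma(38, 81/5)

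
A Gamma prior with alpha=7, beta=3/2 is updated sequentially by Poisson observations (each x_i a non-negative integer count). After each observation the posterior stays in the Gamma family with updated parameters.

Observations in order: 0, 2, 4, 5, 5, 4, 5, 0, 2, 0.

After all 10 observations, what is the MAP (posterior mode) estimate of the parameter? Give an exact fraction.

obs 1: x=0 → posterior Gamma(7, 5/2)
obs 2: x=2 → posterior Gamma(9, 7/2)
obs 3: x=4 → posterior Gamma(13, 9/2)
obs 4: x=5 → posterior Gamma(18, 11/2)
obs 5: x=5 → posterior Gamma(23, 13/2)
obs 6: x=4 → posterior Gamma(27, 15/2)
obs 7: x=5 → posterior Gamma(32, 17/2)
obs 8: x=0 → posterior Gamma(32, 19/2)
obs 9: x=2 → posterior Gamma(34, 21/2)
obs 10: x=0 → posterior Gamma(34, 23/2)

66/23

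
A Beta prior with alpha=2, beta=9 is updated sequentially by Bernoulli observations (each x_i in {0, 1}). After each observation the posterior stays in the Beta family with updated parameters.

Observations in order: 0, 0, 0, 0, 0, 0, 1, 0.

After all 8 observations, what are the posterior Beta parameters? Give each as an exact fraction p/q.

obs 1: x=0 → posterior Beta(2, 10)
obs 2: x=0 → posterior Beta(2, 11)
obs 3: x=0 → posterior Beta(2, 12)
obs 4: x=0 → posterior Beta(2, 13)
obs 5: x=0 → posterior Beta(2, 14)
obs 6: x=0 → posterior Beta(2, 15)
obs 7: x=1 → posterior Beta(3, 15)
obs 8: x=0 → posterior Beta(3, 16)

alpha=3, beta=16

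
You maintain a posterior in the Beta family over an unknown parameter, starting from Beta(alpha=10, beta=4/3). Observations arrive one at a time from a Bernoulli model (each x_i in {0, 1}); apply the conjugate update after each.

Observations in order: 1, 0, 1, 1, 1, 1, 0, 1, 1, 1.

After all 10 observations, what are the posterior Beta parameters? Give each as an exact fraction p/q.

obs 1: x=1 → posterior Beta(11, 4/3)
obs 2: x=0 → posterior Beta(11, 7/3)
obs 3: x=1 → posterior Beta(12, 7/3)
obs 4: x=1 → posterior Beta(13, 7/3)
obs 5: x=1 → posterior Beta(14, 7/3)
obs 6: x=1 → posterior Beta(15, 7/3)
obs 7: x=0 → posterior Beta(15, 10/3)
obs 8: x=1 → posterior Beta(16, 10/3)
obs 9: x=1 → posterior Beta(17, 10/3)
obs 10: x=1 → posterior Beta(18, 10/3)

alpha=18, beta=10/3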